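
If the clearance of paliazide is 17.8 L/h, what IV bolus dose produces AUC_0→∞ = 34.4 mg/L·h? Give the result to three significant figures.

Dose_iv = CL × AUC_0→∞
     = 17.8 × 34.4 = 612.32 mg

Dose = 612 mg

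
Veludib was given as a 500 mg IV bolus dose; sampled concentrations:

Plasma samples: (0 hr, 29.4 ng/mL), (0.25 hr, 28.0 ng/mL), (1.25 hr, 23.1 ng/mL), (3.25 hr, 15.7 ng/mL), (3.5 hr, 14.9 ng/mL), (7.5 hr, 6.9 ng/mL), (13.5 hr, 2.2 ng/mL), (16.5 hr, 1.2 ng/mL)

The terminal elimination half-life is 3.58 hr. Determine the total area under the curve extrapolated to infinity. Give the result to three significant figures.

Trapezoidal AUC_0→16.5:
  [0→0.25]: (29.4+28.0)/2 × 0.25 = 7.175
  [0.25→1.25]: (28.0+23.1)/2 × 1 = 25.55
  [1.25→3.25]: (23.1+15.7)/2 × 2 = 38.8
  [3.25→3.5]: (15.7+14.9)/2 × 0.25 = 3.825
  [3.5→7.5]: (14.9+6.9)/2 × 4 = 43.6
  [7.5→13.5]: (6.9+2.2)/2 × 6 = 27.3
  [13.5→16.5]: (2.2+1.2)/2 × 3 = 5.1
  Sum = 151.35 ng/mL·hr
k_e = ln2 / t½ = 0.693147 / 3.58 = 0.1936 hr^-1
Extrapolated tail: C_last / k_e = 1.2 / 0.1936 = 6.198
AUC_0→∞ = 151.35 + 6.198 = 157.548 ng/mL·hr

AUC = 158 ng/mL·hr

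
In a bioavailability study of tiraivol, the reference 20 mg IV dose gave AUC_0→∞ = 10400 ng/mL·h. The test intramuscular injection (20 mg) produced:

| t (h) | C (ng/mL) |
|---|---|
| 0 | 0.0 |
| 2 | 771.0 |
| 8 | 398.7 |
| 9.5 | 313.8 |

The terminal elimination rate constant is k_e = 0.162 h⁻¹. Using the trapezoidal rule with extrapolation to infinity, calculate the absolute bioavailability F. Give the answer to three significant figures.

F = 0.649

Trapezoidal AUC_0→9.5 (intramuscular injection):
  [0→2]: (0.0+771.0)/2 × 2 = 771.0
  [2→8]: (771.0+398.7)/2 × 6 = 3509.1
  [8→9.5]: (398.7+313.8)/2 × 1.5 = 534.375
  Sum = 4814.475 ng/mL·h
Tail: C_last/k_e = 313.8/0.162 = 1937.037
AUC_0→∞ (intramuscular injection) = 4814.475 + 1937.037 = 6751.512 ng/mL·h
F = (AUC_ev/D_ev)/(AUC_iv/D_iv) = (6751.512/20)/(10400/20) = 337.5756/520 = 0.6492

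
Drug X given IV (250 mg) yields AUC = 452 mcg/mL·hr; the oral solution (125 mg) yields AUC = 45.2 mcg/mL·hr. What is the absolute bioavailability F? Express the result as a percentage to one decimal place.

F = 20.0%

F = (AUC_ev / D_ev) / (AUC_iv / D_iv)
  = (45.2/125) / (452/250)
  = 0.3616 / 1.808 = 0.2000
  = 20.00%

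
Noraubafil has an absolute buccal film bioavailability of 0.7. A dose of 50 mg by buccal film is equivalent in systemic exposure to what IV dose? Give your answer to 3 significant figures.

Systemic exposure from an extravascular dose = F × D_ev, so the equivalent IV dose is F × D_ev.
D_iv = F × D_ev = 0.7 × 50 = 35 mg

D_iv = 35.0 mg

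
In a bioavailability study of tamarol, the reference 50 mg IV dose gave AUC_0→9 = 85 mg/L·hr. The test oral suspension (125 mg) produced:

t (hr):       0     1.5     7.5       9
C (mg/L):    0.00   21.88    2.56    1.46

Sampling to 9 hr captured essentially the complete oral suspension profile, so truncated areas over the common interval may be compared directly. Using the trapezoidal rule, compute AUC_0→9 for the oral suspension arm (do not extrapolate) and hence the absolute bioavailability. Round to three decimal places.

F = 0.436

Trapezoidal AUC_0→9 (oral suspension):
  [0→1.5]: (0.00+21.88)/2 × 1.5 = 16.41
  [1.5→7.5]: (21.88+2.56)/2 × 6 = 73.32
  [7.5→9]: (2.56+1.46)/2 × 1.5 = 3.015
  Sum = 92.745 mg/L·hr
F = (AUC_ev/D_ev)/(AUC_iv/D_iv) = (92.745/125)/(85/50) = 0.74196/1.7 = 0.4364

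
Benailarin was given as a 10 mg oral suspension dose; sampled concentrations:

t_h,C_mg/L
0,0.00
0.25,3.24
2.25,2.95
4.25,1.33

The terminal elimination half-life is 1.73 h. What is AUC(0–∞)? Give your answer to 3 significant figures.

AUC = 14.2 mg/L·h

Trapezoidal AUC_0→4.25:
  [0→0.25]: (0.00+3.24)/2 × 0.25 = 0.405
  [0.25→2.25]: (3.24+2.95)/2 × 2 = 6.19
  [2.25→4.25]: (2.95+1.33)/2 × 2 = 4.28
  Sum = 10.875 mg/L·h
k_e = ln2 / t½ = 0.693147 / 1.73 = 0.4007 h^-1
Extrapolated tail: C_last / k_e = 1.33 / 0.4007 = 3.319
AUC_0→∞ = 10.875 + 3.319 = 14.194 mg/L·h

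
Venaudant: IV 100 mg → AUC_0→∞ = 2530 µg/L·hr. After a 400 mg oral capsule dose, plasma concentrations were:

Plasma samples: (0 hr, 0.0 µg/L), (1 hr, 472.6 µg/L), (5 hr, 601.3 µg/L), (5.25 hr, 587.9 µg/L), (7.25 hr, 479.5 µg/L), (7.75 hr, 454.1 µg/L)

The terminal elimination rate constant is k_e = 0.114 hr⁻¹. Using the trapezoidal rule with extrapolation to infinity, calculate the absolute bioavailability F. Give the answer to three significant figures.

F = 0.772

Trapezoidal AUC_0→7.75 (oral capsule):
  [0→1]: (0.0+472.6)/2 × 1 = 236.3
  [1→5]: (472.6+601.3)/2 × 4 = 2147.8
  [5→5.25]: (601.3+587.9)/2 × 0.25 = 148.65
  [5.25→7.25]: (587.9+479.5)/2 × 2 = 1067.4
  [7.25→7.75]: (479.5+454.1)/2 × 0.5 = 233.4
  Sum = 3833.55 µg/L·hr
Tail: C_last/k_e = 454.1/0.114 = 3983.333
AUC_0→∞ (oral capsule) = 3833.55 + 3983.333 = 7816.883 µg/L·hr
F = (AUC_ev/D_ev)/(AUC_iv/D_iv) = (7816.883/400)/(2530/100) = 19.5422/25.3 = 0.7724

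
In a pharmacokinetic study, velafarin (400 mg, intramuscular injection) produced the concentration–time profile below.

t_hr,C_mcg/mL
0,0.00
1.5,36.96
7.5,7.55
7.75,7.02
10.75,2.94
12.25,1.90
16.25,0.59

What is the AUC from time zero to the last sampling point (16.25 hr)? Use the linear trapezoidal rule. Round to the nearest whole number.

Trapezoidal AUC_0→16.25:
  [0→1.5]: (0.00+36.96)/2 × 1.5 = 27.72
  [1.5→7.5]: (36.96+7.55)/2 × 6 = 133.53
  [7.5→7.75]: (7.55+7.02)/2 × 0.25 = 1.82125
  [7.75→10.75]: (7.02+2.94)/2 × 3 = 14.94
  [10.75→12.25]: (2.94+1.90)/2 × 1.5 = 3.63
  [12.25→16.25]: (1.90+0.59)/2 × 4 = 4.98
  Sum = 186.62125 mcg/mL·hr

AUC = 187 mcg/mL·hr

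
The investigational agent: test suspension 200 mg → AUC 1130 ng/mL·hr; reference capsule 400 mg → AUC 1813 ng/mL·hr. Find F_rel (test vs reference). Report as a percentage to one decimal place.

F_rel = 124.7%

F_rel = (AUC_test/D_test) / (AUC_ref/D_ref)
      = (1130/200) / (1813/400)
      = 5.65 / 4.5325 = 1.2466 = 124.66%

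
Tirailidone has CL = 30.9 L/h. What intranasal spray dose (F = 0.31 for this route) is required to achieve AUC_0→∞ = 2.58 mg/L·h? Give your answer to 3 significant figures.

Dose = 257 mg

Dose = CL × AUC_0→∞ / F
     = 30.9 × 2.58 / 0.31 = 257.168 mg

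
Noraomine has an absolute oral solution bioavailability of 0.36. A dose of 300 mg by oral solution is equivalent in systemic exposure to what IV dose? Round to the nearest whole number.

D_iv = 108 mg

Systemic exposure from an extravascular dose = F × D_ev, so the equivalent IV dose is F × D_ev.
D_iv = F × D_ev = 0.36 × 300 = 108 mg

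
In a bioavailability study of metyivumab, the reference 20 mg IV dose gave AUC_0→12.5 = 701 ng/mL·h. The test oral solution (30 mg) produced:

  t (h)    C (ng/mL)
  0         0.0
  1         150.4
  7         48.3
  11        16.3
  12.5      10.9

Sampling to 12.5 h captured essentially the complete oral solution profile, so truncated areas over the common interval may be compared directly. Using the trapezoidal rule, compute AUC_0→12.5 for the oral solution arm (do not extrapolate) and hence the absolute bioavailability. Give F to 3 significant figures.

F = 0.781

Trapezoidal AUC_0→12.5 (oral solution):
  [0→1]: (0.0+150.4)/2 × 1 = 75.2
  [1→7]: (150.4+48.3)/2 × 6 = 596.1
  [7→11]: (48.3+16.3)/2 × 4 = 129.2
  [11→12.5]: (16.3+10.9)/2 × 1.5 = 20.4
  Sum = 820.9 ng/mL·h
F = (AUC_ev/D_ev)/(AUC_iv/D_iv) = (820.9/30)/(701/20) = 27.3633/35.05 = 0.7807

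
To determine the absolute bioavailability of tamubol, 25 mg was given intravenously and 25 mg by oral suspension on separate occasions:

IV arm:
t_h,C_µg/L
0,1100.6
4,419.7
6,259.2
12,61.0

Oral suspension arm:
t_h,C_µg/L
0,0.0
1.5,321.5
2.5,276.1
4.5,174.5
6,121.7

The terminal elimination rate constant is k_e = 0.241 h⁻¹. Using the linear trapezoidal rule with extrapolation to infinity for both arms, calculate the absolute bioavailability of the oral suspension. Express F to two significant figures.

F = 0.35

Trapezoidal AUC_0→12 (IV):
  [0→4]: (1100.6+419.7)/2 × 4 = 3040.6
  [4→6]: (419.7+259.2)/2 × 2 = 678.9
  [6→12]: (259.2+61.0)/2 × 6 = 960.6
  Sum = 4680.1 µg/L·h
IV tail: 61.0/0.241 = 253.112; AUC_iv,0→∞ = 4680.1 + 253.112 = 4933.212 µg/L·h
Trapezoidal AUC_0→6 (oral suspension):
  [0→1.5]: (0.0+321.5)/2 × 1.5 = 241.125
  [1.5→2.5]: (321.5+276.1)/2 × 1 = 298.8
  [2.5→4.5]: (276.1+174.5)/2 × 2 = 450.6
  [4.5→6]: (174.5+121.7)/2 × 1.5 = 222.15
  Sum = 1212.675 µg/L·h
oral suspension tail: 121.7/0.241 = 504.979; AUC_ev,0→∞ = 1212.675 + 504.979 = 1717.654 µg/L·h
F = (AUC_ev/D_ev)/(AUC_iv/D_iv) = (1717.654/25)/(4933.212/25) = 68.70616/197.32848 = 0.3482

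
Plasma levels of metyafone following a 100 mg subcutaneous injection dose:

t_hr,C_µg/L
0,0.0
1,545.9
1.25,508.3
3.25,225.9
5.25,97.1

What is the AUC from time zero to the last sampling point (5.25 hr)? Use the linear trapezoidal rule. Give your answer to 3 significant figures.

AUC = 1460 µg/L·hr

Trapezoidal AUC_0→5.25:
  [0→1]: (0.0+545.9)/2 × 1 = 272.95
  [1→1.25]: (545.9+508.3)/2 × 0.25 = 131.775
  [1.25→3.25]: (508.3+225.9)/2 × 2 = 734.2
  [3.25→5.25]: (225.9+97.1)/2 × 2 = 323.0
  Sum = 1461.925 µg/L·hr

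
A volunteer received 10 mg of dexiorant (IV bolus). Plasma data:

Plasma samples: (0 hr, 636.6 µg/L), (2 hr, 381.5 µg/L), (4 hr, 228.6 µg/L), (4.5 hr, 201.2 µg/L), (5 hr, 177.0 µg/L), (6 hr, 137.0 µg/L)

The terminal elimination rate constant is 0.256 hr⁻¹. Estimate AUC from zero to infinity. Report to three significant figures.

AUC = 2520 µg/L·hr

Trapezoidal AUC_0→6:
  [0→2]: (636.6+381.5)/2 × 2 = 1018.1
  [2→4]: (381.5+228.6)/2 × 2 = 610.1
  [4→4.5]: (228.6+201.2)/2 × 0.5 = 107.45
  [4.5→5]: (201.2+177.0)/2 × 0.5 = 94.55
  [5→6]: (177.0+137.0)/2 × 1 = 157.0
  Sum = 1987.2 µg/L·hr
Extrapolated tail: C_last / k_e = 137.0 / 0.256 = 535.156
AUC_0→∞ = 1987.2 + 535.156 = 2522.356 µg/L·hr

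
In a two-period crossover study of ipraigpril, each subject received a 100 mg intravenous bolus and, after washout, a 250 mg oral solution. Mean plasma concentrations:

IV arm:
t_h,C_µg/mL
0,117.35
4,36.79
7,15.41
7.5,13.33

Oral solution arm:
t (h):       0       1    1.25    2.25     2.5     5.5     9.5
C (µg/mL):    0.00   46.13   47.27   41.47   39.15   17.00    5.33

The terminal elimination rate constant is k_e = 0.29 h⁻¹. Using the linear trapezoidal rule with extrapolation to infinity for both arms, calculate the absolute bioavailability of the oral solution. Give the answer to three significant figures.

Trapezoidal AUC_0→7.5 (IV):
  [0→4]: (117.35+36.79)/2 × 4 = 308.28
  [4→7]: (36.79+15.41)/2 × 3 = 78.3
  [7→7.5]: (15.41+13.33)/2 × 0.5 = 7.185
  Sum = 393.765 µg/mL·h
IV tail: 13.33/0.29 = 45.966; AUC_iv,0→∞ = 393.765 + 45.966 = 439.731 µg/mL·h
Trapezoidal AUC_0→9.5 (oral solution):
  [0→1]: (0.00+46.13)/2 × 1 = 23.065
  [1→1.25]: (46.13+47.27)/2 × 0.25 = 11.675
  [1.25→2.25]: (47.27+41.47)/2 × 1 = 44.37
  [2.25→2.5]: (41.47+39.15)/2 × 0.25 = 10.0775
  [2.5→5.5]: (39.15+17.00)/2 × 3 = 84.225
  [5.5→9.5]: (17.00+5.33)/2 × 4 = 44.66
  Sum = 218.0725 µg/mL·h
oral solution tail: 5.33/0.29 = 18.379; AUC_ev,0→∞ = 218.0725 + 18.379 = 236.4515 µg/mL·h
F = (AUC_ev/D_ev)/(AUC_iv/D_iv) = (236.4515/250)/(439.731/100) = 0.945806/4.39731 = 0.2151

F = 0.215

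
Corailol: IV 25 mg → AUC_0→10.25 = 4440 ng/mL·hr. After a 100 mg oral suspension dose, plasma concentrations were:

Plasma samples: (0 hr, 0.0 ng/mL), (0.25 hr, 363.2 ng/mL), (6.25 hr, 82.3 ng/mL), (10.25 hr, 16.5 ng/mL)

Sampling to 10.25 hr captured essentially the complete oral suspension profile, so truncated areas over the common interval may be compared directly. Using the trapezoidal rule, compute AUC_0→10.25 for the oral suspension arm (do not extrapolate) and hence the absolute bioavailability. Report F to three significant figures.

Trapezoidal AUC_0→10.25 (oral suspension):
  [0→0.25]: (0.0+363.2)/2 × 0.25 = 45.4
  [0.25→6.25]: (363.2+82.3)/2 × 6 = 1336.5
  [6.25→10.25]: (82.3+16.5)/2 × 4 = 197.6
  Sum = 1579.5 ng/mL·hr
F = (AUC_ev/D_ev)/(AUC_iv/D_iv) = (1579.5/100)/(4440/25) = 15.795/177.6 = 0.0889

F = 0.0889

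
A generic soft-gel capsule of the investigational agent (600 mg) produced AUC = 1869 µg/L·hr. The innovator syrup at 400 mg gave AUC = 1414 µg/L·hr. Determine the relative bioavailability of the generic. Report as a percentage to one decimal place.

F_rel = (AUC_test/D_test) / (AUC_ref/D_ref)
      = (1869/600) / (1414/400)
      = 3.115 / 3.535 = 0.8812 = 88.12%

F_rel = 88.1%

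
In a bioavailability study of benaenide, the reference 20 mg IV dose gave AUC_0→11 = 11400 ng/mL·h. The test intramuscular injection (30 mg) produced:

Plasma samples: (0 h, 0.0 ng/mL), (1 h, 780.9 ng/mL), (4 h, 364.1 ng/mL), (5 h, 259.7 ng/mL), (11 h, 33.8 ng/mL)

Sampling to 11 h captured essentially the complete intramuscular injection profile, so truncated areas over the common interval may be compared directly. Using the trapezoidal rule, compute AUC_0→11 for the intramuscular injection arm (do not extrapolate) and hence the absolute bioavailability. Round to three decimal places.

F = 0.193

Trapezoidal AUC_0→11 (intramuscular injection):
  [0→1]: (0.0+780.9)/2 × 1 = 390.45
  [1→4]: (780.9+364.1)/2 × 3 = 1717.5
  [4→5]: (364.1+259.7)/2 × 1 = 311.9
  [5→11]: (259.7+33.8)/2 × 6 = 880.5
  Sum = 3300.35 ng/mL·h
F = (AUC_ev/D_ev)/(AUC_iv/D_iv) = (3300.35/30)/(11400/20) = 110.012/570 = 0.1930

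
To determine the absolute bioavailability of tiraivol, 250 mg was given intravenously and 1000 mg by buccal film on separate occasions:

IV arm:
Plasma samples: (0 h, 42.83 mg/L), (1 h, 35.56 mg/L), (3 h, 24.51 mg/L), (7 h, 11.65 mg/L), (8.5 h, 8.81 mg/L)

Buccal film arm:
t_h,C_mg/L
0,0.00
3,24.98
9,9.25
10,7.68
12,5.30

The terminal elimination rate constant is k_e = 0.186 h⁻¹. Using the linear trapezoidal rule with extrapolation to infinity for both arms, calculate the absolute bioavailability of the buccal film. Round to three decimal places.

F = 0.203

Trapezoidal AUC_0→8.5 (IV):
  [0→1]: (42.83+35.56)/2 × 1 = 39.195
  [1→3]: (35.56+24.51)/2 × 2 = 60.07
  [3→7]: (24.51+11.65)/2 × 4 = 72.32
  [7→8.5]: (11.65+8.81)/2 × 1.5 = 15.345
  Sum = 186.93 mg/L·h
IV tail: 8.81/0.186 = 47.366; AUC_iv,0→∞ = 186.93 + 47.366 = 234.296 mg/L·h
Trapezoidal AUC_0→12 (buccal film):
  [0→3]: (0.00+24.98)/2 × 3 = 37.47
  [3→9]: (24.98+9.25)/2 × 6 = 102.69
  [9→10]: (9.25+7.68)/2 × 1 = 8.465
  [10→12]: (7.68+5.30)/2 × 2 = 12.98
  Sum = 161.605 mg/L·h
buccal film tail: 5.30/0.186 = 28.495; AUC_ev,0→∞ = 161.605 + 28.495 = 190.1 mg/L·h
F = (AUC_ev/D_ev)/(AUC_iv/D_iv) = (190.1/1000)/(234.296/250) = 0.1901/0.937184 = 0.2028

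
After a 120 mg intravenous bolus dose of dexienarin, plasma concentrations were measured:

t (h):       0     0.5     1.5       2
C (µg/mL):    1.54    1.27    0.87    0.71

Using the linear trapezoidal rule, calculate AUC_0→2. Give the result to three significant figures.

AUC = 2.17 µg/mL·h

Trapezoidal AUC_0→2:
  [0→0.5]: (1.54+1.27)/2 × 0.5 = 0.7025
  [0.5→1.5]: (1.27+0.87)/2 × 1 = 1.07
  [1.5→2]: (0.87+0.71)/2 × 0.5 = 0.395
  Sum = 2.1675 µg/mL·h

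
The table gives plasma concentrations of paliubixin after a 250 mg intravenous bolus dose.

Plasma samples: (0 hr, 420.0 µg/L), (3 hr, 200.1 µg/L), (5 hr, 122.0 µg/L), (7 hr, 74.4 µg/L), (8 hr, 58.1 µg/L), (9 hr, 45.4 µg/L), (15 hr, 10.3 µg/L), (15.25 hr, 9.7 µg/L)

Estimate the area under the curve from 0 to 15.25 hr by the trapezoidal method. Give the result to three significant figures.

AUC = 1740 µg/L·hr

Trapezoidal AUC_0→15.25:
  [0→3]: (420.0+200.1)/2 × 3 = 930.15
  [3→5]: (200.1+122.0)/2 × 2 = 322.1
  [5→7]: (122.0+74.4)/2 × 2 = 196.4
  [7→8]: (74.4+58.1)/2 × 1 = 66.25
  [8→9]: (58.1+45.4)/2 × 1 = 51.75
  [9→15]: (45.4+10.3)/2 × 6 = 167.1
  [15→15.25]: (10.3+9.7)/2 × 0.25 = 2.5
  Sum = 1736.25 µg/L·hr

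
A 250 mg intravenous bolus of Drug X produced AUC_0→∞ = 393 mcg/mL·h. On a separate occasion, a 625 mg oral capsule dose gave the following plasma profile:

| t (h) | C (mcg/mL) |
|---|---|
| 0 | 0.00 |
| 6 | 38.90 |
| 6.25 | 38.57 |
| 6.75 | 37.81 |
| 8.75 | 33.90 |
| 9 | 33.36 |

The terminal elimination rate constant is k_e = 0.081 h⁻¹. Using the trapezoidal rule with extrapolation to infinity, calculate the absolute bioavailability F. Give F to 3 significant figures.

Trapezoidal AUC_0→9 (oral capsule):
  [0→6]: (0.00+38.90)/2 × 6 = 116.7
  [6→6.25]: (38.90+38.57)/2 × 0.25 = 9.68375
  [6.25→6.75]: (38.57+37.81)/2 × 0.5 = 19.095
  [6.75→8.75]: (37.81+33.90)/2 × 2 = 71.71
  [8.75→9]: (33.90+33.36)/2 × 0.25 = 8.4075
  Sum = 225.59625 mcg/mL·h
Tail: C_last/k_e = 33.36/0.081 = 411.852
AUC_0→∞ (oral capsule) = 225.59625 + 411.852 = 637.44825 mcg/mL·h
F = (AUC_ev/D_ev)/(AUC_iv/D_iv) = (637.44825/625)/(393/250) = 1.0199172/1.572 = 0.6488

F = 0.649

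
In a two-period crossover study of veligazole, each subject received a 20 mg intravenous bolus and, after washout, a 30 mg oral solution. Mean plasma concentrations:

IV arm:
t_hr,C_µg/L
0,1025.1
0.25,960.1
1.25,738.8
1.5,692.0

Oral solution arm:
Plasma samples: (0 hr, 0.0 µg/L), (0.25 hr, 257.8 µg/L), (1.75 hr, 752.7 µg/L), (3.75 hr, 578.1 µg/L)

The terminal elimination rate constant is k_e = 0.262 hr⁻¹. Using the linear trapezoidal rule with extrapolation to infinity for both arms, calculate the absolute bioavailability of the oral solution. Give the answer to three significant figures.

Trapezoidal AUC_0→1.5 (IV):
  [0→0.25]: (1025.1+960.1)/2 × 0.25 = 248.15
  [0.25→1.25]: (960.1+738.8)/2 × 1 = 849.45
  [1.25→1.5]: (738.8+692.0)/2 × 0.25 = 178.85
  Sum = 1276.45 µg/L·hr
IV tail: 692.0/0.262 = 2641.221; AUC_iv,0→∞ = 1276.45 + 2641.221 = 3917.671 µg/L·hr
Trapezoidal AUC_0→3.75 (oral solution):
  [0→0.25]: (0.0+257.8)/2 × 0.25 = 32.225
  [0.25→1.75]: (257.8+752.7)/2 × 1.5 = 757.875
  [1.75→3.75]: (752.7+578.1)/2 × 2 = 1330.8
  Sum = 2120.9 µg/L·hr
oral solution tail: 578.1/0.262 = 2206.489; AUC_ev,0→∞ = 2120.9 + 2206.489 = 4327.389 µg/L·hr
F = (AUC_ev/D_ev)/(AUC_iv/D_iv) = (4327.389/30)/(3917.671/20) = 144.2463/195.88355 = 0.7364

F = 0.736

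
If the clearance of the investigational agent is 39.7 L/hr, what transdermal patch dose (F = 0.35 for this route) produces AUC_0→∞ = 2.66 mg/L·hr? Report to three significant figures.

Dose = 302 mg

Dose = CL × AUC_0→∞ / F
     = 39.7 × 2.66 / 0.35 = 301.72 mg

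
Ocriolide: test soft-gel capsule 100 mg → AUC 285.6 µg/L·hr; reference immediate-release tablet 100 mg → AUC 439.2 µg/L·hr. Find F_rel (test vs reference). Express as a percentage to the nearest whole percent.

F_rel = 65%

F_rel = (AUC_test/D_test) / (AUC_ref/D_ref)
      = (285.6/100) / (439.2/100)
      = 2.856 / 4.392 = 0.6503 = 65.03%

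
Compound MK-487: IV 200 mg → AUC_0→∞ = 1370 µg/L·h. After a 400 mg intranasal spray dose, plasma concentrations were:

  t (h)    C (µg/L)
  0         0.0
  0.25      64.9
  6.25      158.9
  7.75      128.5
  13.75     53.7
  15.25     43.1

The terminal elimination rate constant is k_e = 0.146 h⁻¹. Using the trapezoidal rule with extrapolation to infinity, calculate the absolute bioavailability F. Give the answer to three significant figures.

F = 0.660

Trapezoidal AUC_0→15.25 (intranasal spray):
  [0→0.25]: (0.0+64.9)/2 × 0.25 = 8.1125
  [0.25→6.25]: (64.9+158.9)/2 × 6 = 671.4
  [6.25→7.75]: (158.9+128.5)/2 × 1.5 = 215.55
  [7.75→13.75]: (128.5+53.7)/2 × 6 = 546.6
  [13.75→15.25]: (53.7+43.1)/2 × 1.5 = 72.6
  Sum = 1514.2625 µg/L·h
Tail: C_last/k_e = 43.1/0.146 = 295.205
AUC_0→∞ (intranasal spray) = 1514.2625 + 295.205 = 1809.4675 µg/L·h
F = (AUC_ev/D_ev)/(AUC_iv/D_iv) = (1809.4675/400)/(1370/200) = 4.52367/6.85 = 0.6604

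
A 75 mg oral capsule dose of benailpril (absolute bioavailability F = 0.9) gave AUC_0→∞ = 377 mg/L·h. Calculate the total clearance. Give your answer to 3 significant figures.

CL = 0.179 L/h

CL = F × Dose / AUC_0→∞
   = 0.9 × 75 / 377 = 0.179045 L/h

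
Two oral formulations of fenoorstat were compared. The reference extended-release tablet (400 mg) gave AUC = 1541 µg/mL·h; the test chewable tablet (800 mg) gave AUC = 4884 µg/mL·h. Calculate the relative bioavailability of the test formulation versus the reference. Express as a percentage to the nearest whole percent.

F_rel = 158%

F_rel = (AUC_test/D_test) / (AUC_ref/D_ref)
      = (4884/800) / (1541/400)
      = 6.105 / 3.8525 = 1.5847 = 158.47%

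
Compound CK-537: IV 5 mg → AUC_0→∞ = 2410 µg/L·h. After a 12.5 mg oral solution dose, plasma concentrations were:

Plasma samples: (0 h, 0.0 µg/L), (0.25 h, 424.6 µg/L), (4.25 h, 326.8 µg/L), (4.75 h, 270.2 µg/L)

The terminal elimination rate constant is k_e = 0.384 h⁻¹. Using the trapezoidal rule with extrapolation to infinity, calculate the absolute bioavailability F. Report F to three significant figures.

F = 0.400

Trapezoidal AUC_0→4.75 (oral solution):
  [0→0.25]: (0.0+424.6)/2 × 0.25 = 53.075
  [0.25→4.25]: (424.6+326.8)/2 × 4 = 1502.8
  [4.25→4.75]: (326.8+270.2)/2 × 0.5 = 149.25
  Sum = 1705.125 µg/L·h
Tail: C_last/k_e = 270.2/0.384 = 703.646
AUC_0→∞ (oral solution) = 1705.125 + 703.646 = 2408.771 µg/L·h
F = (AUC_ev/D_ev)/(AUC_iv/D_iv) = (2408.771/12.5)/(2410/5) = 192.70168/482 = 0.3998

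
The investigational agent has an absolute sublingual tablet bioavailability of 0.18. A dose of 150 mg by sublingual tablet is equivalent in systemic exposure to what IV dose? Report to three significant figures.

D_iv = 27.0 mg

Systemic exposure from an extravascular dose = F × D_ev, so the equivalent IV dose is F × D_ev.
D_iv = F × D_ev = 0.18 × 150 = 27 mg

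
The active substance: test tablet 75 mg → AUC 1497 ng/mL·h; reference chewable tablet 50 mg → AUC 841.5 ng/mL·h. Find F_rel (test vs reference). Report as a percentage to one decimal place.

F_rel = 118.6%

F_rel = (AUC_test/D_test) / (AUC_ref/D_ref)
      = (1497/75) / (841.5/50)
      = 19.96 / 16.83 = 1.1860 = 118.60%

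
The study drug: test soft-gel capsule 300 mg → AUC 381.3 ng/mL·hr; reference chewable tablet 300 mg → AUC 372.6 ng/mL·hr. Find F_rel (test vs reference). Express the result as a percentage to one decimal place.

F_rel = 102.3%

F_rel = (AUC_test/D_test) / (AUC_ref/D_ref)
      = (381.3/300) / (372.6/300)
      = 1.271 / 1.242 = 1.0233 = 102.33%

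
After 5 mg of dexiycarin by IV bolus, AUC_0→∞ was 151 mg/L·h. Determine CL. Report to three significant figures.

CL = 0.0331 L/h

CL = Dose_iv / AUC_0→∞
   = 5 / 151 = 0.0331126 L/h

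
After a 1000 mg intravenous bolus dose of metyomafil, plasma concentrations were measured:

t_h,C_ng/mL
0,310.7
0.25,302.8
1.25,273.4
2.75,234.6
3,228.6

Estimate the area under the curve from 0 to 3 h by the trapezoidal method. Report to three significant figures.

Trapezoidal AUC_0→3:
  [0→0.25]: (310.7+302.8)/2 × 0.25 = 76.6875
  [0.25→1.25]: (302.8+273.4)/2 × 1 = 288.1
  [1.25→2.75]: (273.4+234.6)/2 × 1.5 = 381.0
  [2.75→3]: (234.6+228.6)/2 × 0.25 = 57.9
  Sum = 803.6875 ng/mL·h

AUC = 804 ng/mL·h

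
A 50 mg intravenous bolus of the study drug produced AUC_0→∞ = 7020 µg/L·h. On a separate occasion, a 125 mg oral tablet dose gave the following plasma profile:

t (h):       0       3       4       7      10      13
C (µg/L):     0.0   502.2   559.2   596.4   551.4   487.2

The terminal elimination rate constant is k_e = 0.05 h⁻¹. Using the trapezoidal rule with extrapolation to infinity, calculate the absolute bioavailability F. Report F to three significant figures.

F = 0.914

Trapezoidal AUC_0→13 (oral tablet):
  [0→3]: (0.0+502.2)/2 × 3 = 753.3
  [3→4]: (502.2+559.2)/2 × 1 = 530.7
  [4→7]: (559.2+596.4)/2 × 3 = 1733.4
  [7→10]: (596.4+551.4)/2 × 3 = 1721.7
  [10→13]: (551.4+487.2)/2 × 3 = 1557.9
  Sum = 6297.0 µg/L·h
Tail: C_last/k_e = 487.2/0.05 = 9744.000
AUC_0→∞ (oral tablet) = 6297.0 + 9744.000 = 16041.0 µg/L·h
F = (AUC_ev/D_ev)/(AUC_iv/D_iv) = (16041.0/125)/(7020/50) = 128.328/140.4 = 0.9140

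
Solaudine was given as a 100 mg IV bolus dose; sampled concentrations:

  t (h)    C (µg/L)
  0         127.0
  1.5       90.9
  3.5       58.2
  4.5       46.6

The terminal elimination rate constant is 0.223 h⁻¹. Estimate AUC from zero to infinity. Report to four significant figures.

Trapezoidal AUC_0→4.5:
  [0→1.5]: (127.0+90.9)/2 × 1.5 = 163.425
  [1.5→3.5]: (90.9+58.2)/2 × 2 = 149.1
  [3.5→4.5]: (58.2+46.6)/2 × 1 = 52.4
  Sum = 364.925 µg/L·h
Extrapolated tail: C_last / k_e = 46.6 / 0.223 = 208.969
AUC_0→∞ = 364.925 + 208.969 = 573.894 µg/L·h

AUC = 573.9 µg/L·h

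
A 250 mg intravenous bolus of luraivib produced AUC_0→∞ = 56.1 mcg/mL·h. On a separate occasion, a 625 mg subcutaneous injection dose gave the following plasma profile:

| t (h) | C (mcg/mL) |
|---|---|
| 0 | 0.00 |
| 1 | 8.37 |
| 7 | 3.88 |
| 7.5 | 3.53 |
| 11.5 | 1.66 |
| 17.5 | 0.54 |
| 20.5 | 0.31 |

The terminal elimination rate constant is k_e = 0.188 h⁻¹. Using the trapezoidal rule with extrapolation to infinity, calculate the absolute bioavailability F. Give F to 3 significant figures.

F = 0.447

Trapezoidal AUC_0→20.5 (subcutaneous injection):
  [0→1]: (0.00+8.37)/2 × 1 = 4.185
  [1→7]: (8.37+3.88)/2 × 6 = 36.75
  [7→7.5]: (3.88+3.53)/2 × 0.5 = 1.8525
  [7.5→11.5]: (3.53+1.66)/2 × 4 = 10.38
  [11.5→17.5]: (1.66+0.54)/2 × 6 = 6.6
  [17.5→20.5]: (0.54+0.31)/2 × 3 = 1.275
  Sum = 61.0425 mcg/mL·h
Tail: C_last/k_e = 0.31/0.188 = 1.649
AUC_0→∞ (subcutaneous injection) = 61.0425 + 1.649 = 62.6915 mcg/mL·h
F = (AUC_ev/D_ev)/(AUC_iv/D_iv) = (62.6915/625)/(56.1/250) = 0.1003064/0.2244 = 0.4470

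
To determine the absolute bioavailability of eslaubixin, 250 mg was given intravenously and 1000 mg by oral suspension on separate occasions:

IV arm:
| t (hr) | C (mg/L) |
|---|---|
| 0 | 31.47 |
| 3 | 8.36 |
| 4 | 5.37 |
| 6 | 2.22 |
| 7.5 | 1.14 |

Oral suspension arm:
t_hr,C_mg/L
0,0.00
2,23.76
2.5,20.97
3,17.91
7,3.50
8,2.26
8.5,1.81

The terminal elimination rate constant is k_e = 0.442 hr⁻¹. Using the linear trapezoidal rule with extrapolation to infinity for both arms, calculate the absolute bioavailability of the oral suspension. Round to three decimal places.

Trapezoidal AUC_0→7.5 (IV):
  [0→3]: (31.47+8.36)/2 × 3 = 59.745
  [3→4]: (8.36+5.37)/2 × 1 = 6.865
  [4→6]: (5.37+2.22)/2 × 2 = 7.59
  [6→7.5]: (2.22+1.14)/2 × 1.5 = 2.52
  Sum = 76.72 mg/L·hr
IV tail: 1.14/0.442 = 2.579; AUC_iv,0→∞ = 76.72 + 2.579 = 79.299 mg/L·hr
Trapezoidal AUC_0→8.5 (oral suspension):
  [0→2]: (0.00+23.76)/2 × 2 = 23.76
  [2→2.5]: (23.76+20.97)/2 × 0.5 = 11.1825
  [2.5→3]: (20.97+17.91)/2 × 0.5 = 9.72
  [3→7]: (17.91+3.50)/2 × 4 = 42.82
  [7→8]: (3.50+2.26)/2 × 1 = 2.88
  [8→8.5]: (2.26+1.81)/2 × 0.5 = 1.0175
  Sum = 91.38 mg/L·hr
oral suspension tail: 1.81/0.442 = 4.095; AUC_ev,0→∞ = 91.38 + 4.095 = 95.475 mg/L·hr
F = (AUC_ev/D_ev)/(AUC_iv/D_iv) = (95.475/1000)/(79.299/250) = 0.095475/0.317196 = 0.3010

F = 0.301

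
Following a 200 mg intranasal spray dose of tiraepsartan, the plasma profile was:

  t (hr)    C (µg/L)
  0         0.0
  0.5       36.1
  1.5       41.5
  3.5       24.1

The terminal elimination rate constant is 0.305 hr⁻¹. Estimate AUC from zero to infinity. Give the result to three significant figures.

AUC = 192 µg/L·hr

Trapezoidal AUC_0→3.5:
  [0→0.5]: (0.0+36.1)/2 × 0.5 = 9.025
  [0.5→1.5]: (36.1+41.5)/2 × 1 = 38.8
  [1.5→3.5]: (41.5+24.1)/2 × 2 = 65.6
  Sum = 113.425 µg/L·hr
Extrapolated tail: C_last / k_e = 24.1 / 0.305 = 79.016
AUC_0→∞ = 113.425 + 79.016 = 192.441 µg/L·hr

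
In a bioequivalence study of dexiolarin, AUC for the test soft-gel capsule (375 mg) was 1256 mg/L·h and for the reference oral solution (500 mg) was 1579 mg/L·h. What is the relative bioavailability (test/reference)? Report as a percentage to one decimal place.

F_rel = (AUC_test/D_test) / (AUC_ref/D_ref)
      = (1256/375) / (1579/500)
      = 3.34933 / 3.158 = 1.0606 = 106.06%

F_rel = 106.1%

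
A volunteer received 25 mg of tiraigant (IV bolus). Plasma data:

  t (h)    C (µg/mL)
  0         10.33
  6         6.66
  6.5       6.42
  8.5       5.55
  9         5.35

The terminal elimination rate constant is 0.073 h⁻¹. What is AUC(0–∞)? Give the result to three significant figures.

AUC = 142 µg/mL·h

Trapezoidal AUC_0→9:
  [0→6]: (10.33+6.66)/2 × 6 = 50.97
  [6→6.5]: (6.66+6.42)/2 × 0.5 = 3.27
  [6.5→8.5]: (6.42+5.55)/2 × 2 = 11.97
  [8.5→9]: (5.55+5.35)/2 × 0.5 = 2.725
  Sum = 68.935 µg/mL·h
Extrapolated tail: C_last / k_e = 5.35 / 0.073 = 73.288
AUC_0→∞ = 68.935 + 73.288 = 142.223 µg/mL·h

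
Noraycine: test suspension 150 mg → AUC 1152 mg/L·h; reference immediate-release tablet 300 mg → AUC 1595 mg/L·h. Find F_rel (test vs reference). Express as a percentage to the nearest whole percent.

F_rel = 144%

F_rel = (AUC_test/D_test) / (AUC_ref/D_ref)
      = (1152/150) / (1595/300)
      = 7.68 / 5.31667 = 1.4445 = 144.45%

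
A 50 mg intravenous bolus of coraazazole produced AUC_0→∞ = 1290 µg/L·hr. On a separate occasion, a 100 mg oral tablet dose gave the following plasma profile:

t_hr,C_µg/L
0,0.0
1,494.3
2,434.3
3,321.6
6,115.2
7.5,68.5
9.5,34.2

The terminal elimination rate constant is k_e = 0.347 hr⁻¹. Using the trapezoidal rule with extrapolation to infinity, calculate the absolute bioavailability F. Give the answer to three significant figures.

Trapezoidal AUC_0→9.5 (oral tablet):
  [0→1]: (0.0+494.3)/2 × 1 = 247.15
  [1→2]: (494.3+434.3)/2 × 1 = 464.3
  [2→3]: (434.3+321.6)/2 × 1 = 377.95
  [3→6]: (321.6+115.2)/2 × 3 = 655.2
  [6→7.5]: (115.2+68.5)/2 × 1.5 = 137.775
  [7.5→9.5]: (68.5+34.2)/2 × 2 = 102.7
  Sum = 1985.075 µg/L·hr
Tail: C_last/k_e = 34.2/0.347 = 98.559
AUC_0→∞ (oral tablet) = 1985.075 + 98.559 = 2083.634 µg/L·hr
F = (AUC_ev/D_ev)/(AUC_iv/D_iv) = (2083.634/100)/(1290/50) = 20.83634/25.8 = 0.8076

F = 0.808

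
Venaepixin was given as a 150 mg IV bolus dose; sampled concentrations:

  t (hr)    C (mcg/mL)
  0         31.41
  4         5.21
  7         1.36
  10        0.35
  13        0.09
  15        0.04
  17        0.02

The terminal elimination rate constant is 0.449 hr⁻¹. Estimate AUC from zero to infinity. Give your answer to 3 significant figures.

Trapezoidal AUC_0→17:
  [0→4]: (31.41+5.21)/2 × 4 = 73.24
  [4→7]: (5.21+1.36)/2 × 3 = 9.855
  [7→10]: (1.36+0.35)/2 × 3 = 2.565
  [10→13]: (0.35+0.09)/2 × 3 = 0.66
  [13→15]: (0.09+0.04)/2 × 2 = 0.13
  [15→17]: (0.04+0.02)/2 × 2 = 0.06
  Sum = 86.51 mcg/mL·hr
Extrapolated tail: C_last / k_e = 0.02 / 0.449 = 0.045
AUC_0→∞ = 86.51 + 0.045 = 86.555 mcg/mL·hr

AUC = 86.6 mcg/mL·hr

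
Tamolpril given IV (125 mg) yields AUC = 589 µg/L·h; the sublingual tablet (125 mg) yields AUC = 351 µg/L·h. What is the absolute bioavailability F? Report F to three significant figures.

F = (AUC_ev / D_ev) / (AUC_iv / D_iv)
  = (351/125) / (589/125)
  = 2.808 / 4.712 = 0.5959

F = 0.596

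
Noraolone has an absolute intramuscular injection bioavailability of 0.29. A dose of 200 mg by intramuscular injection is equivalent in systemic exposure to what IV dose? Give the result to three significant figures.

Systemic exposure from an extravascular dose = F × D_ev, so the equivalent IV dose is F × D_ev.
D_iv = F × D_ev = 0.29 × 200 = 58 mg

D_iv = 58.0 mg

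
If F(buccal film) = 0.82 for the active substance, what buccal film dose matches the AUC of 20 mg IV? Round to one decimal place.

For equal systemic exposure: F × D_ev = D_iv
D_ev = D_iv / F = 20 / 0.82 = 24.3902 mg

D_buccal = 24.4 mg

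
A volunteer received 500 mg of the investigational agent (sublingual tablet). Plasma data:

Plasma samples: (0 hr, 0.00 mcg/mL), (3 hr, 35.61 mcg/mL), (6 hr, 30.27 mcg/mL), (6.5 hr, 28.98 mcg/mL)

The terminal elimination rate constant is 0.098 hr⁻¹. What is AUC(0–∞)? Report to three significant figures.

Trapezoidal AUC_0→6.5:
  [0→3]: (0.00+35.61)/2 × 3 = 53.415
  [3→6]: (35.61+30.27)/2 × 3 = 98.82
  [6→6.5]: (30.27+28.98)/2 × 0.5 = 14.8125
  Sum = 167.0475 mcg/mL·hr
Extrapolated tail: C_last / k_e = 28.98 / 0.098 = 295.714
AUC_0→∞ = 167.0475 + 295.714 = 462.7615 mcg/mL·hr

AUC = 463 mcg/mL·hr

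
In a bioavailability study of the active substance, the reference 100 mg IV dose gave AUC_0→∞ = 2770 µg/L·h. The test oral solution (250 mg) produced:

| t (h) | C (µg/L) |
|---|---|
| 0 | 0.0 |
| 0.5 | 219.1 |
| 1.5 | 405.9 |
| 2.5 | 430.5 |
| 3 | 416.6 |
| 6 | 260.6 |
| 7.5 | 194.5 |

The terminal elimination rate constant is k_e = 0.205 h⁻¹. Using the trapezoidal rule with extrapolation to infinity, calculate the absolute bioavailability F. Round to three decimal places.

Trapezoidal AUC_0→7.5 (oral solution):
  [0→0.5]: (0.0+219.1)/2 × 0.5 = 54.775
  [0.5→1.5]: (219.1+405.9)/2 × 1 = 312.5
  [1.5→2.5]: (405.9+430.5)/2 × 1 = 418.2
  [2.5→3]: (430.5+416.6)/2 × 0.5 = 211.775
  [3→6]: (416.6+260.6)/2 × 3 = 1015.8
  [6→7.5]: (260.6+194.5)/2 × 1.5 = 341.325
  Sum = 2354.375 µg/L·h
Tail: C_last/k_e = 194.5/0.205 = 948.780
AUC_0→∞ (oral solution) = 2354.375 + 948.780 = 3303.155 µg/L·h
F = (AUC_ev/D_ev)/(AUC_iv/D_iv) = (3303.155/250)/(2770/100) = 13.21262/27.7 = 0.4770

F = 0.477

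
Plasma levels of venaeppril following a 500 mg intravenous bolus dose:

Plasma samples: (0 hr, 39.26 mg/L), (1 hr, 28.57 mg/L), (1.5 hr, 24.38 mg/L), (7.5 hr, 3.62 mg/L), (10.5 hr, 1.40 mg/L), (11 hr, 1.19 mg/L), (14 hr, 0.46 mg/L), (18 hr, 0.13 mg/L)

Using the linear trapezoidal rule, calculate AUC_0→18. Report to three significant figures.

AUC = 143 mg/L·hr

Trapezoidal AUC_0→18:
  [0→1]: (39.26+28.57)/2 × 1 = 33.915
  [1→1.5]: (28.57+24.38)/2 × 0.5 = 13.2375
  [1.5→7.5]: (24.38+3.62)/2 × 6 = 84.0
  [7.5→10.5]: (3.62+1.40)/2 × 3 = 7.53
  [10.5→11]: (1.40+1.19)/2 × 0.5 = 0.6475
  [11→14]: (1.19+0.46)/2 × 3 = 2.475
  [14→18]: (0.46+0.13)/2 × 4 = 1.18
  Sum = 142.985 mg/L·hr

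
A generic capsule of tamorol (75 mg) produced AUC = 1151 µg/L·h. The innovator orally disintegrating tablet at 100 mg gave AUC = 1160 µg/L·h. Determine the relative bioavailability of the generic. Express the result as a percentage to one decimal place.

F_rel = 132.3%

F_rel = (AUC_test/D_test) / (AUC_ref/D_ref)
      = (1151/75) / (1160/100)
      = 15.3467 / 11.6 = 1.3230 = 132.30%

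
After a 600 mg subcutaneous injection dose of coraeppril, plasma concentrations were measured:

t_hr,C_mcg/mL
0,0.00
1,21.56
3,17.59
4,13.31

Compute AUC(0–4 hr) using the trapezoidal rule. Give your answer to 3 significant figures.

AUC = 65.4 mcg/mL·hr

Trapezoidal AUC_0→4:
  [0→1]: (0.00+21.56)/2 × 1 = 10.78
  [1→3]: (21.56+17.59)/2 × 2 = 39.15
  [3→4]: (17.59+13.31)/2 × 1 = 15.45
  Sum = 65.38 mcg/mL·hr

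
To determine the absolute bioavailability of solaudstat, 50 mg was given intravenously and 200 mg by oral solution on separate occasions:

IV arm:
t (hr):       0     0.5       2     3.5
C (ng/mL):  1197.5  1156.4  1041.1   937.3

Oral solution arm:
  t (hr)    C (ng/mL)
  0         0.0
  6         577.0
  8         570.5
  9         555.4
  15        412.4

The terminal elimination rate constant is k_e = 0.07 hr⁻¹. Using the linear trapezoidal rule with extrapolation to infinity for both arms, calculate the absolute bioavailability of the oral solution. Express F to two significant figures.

F = 0.18

Trapezoidal AUC_0→3.5 (IV):
  [0→0.5]: (1197.5+1156.4)/2 × 0.5 = 588.475
  [0.5→2]: (1156.4+1041.1)/2 × 1.5 = 1648.125
  [2→3.5]: (1041.1+937.3)/2 × 1.5 = 1483.8
  Sum = 3720.4 ng/mL·hr
IV tail: 937.3/0.07 = 13390.000; AUC_iv,0→∞ = 3720.4 + 13390.000 = 17110.4 ng/mL·hr
Trapezoidal AUC_0→15 (oral solution):
  [0→6]: (0.0+577.0)/2 × 6 = 1731.0
  [6→8]: (577.0+570.5)/2 × 2 = 1147.5
  [8→9]: (570.5+555.4)/2 × 1 = 562.95
  [9→15]: (555.4+412.4)/2 × 6 = 2903.4
  Sum = 6344.85 ng/mL·hr
oral solution tail: 412.4/0.07 = 5891.429; AUC_ev,0→∞ = 6344.85 + 5891.429 = 12236.279 ng/mL·hr
F = (AUC_ev/D_ev)/(AUC_iv/D_iv) = (12236.279/200)/(17110.4/50) = 61.181395/342.208 = 0.1788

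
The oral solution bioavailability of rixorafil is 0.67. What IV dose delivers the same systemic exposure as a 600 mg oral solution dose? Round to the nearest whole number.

D_iv = 402 mg

Systemic exposure from an extravascular dose = F × D_ev, so the equivalent IV dose is F × D_ev.
D_iv = F × D_ev = 0.67 × 600 = 402 mg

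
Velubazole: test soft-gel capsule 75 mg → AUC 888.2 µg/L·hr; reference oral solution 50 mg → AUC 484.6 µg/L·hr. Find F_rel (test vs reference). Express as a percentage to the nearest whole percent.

F_rel = (AUC_test/D_test) / (AUC_ref/D_ref)
      = (888.2/75) / (484.6/50)
      = 11.8427 / 9.692 = 1.2219 = 122.19%

F_rel = 122%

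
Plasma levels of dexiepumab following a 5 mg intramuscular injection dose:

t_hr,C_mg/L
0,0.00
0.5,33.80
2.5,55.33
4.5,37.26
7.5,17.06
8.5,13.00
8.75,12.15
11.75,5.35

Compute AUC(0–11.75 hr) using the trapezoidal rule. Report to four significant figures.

Trapezoidal AUC_0→11.75:
  [0→0.5]: (0.00+33.80)/2 × 0.5 = 8.45
  [0.5→2.5]: (33.80+55.33)/2 × 2 = 89.13
  [2.5→4.5]: (55.33+37.26)/2 × 2 = 92.59
  [4.5→7.5]: (37.26+17.06)/2 × 3 = 81.48
  [7.5→8.5]: (17.06+13.00)/2 × 1 = 15.03
  [8.5→8.75]: (13.00+12.15)/2 × 0.25 = 3.14375
  [8.75→11.75]: (12.15+5.35)/2 × 3 = 26.25
  Sum = 316.07375 mg/L·hr

AUC = 316.1 mg/L·hr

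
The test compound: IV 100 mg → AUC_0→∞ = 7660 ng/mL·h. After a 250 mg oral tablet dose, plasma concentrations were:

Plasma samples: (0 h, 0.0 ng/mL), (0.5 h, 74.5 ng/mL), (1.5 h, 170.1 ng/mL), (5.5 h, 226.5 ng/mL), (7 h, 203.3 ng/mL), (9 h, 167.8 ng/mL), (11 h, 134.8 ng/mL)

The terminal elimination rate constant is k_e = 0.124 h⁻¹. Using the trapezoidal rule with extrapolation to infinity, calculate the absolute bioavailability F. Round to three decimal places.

F = 0.158

Trapezoidal AUC_0→11 (oral tablet):
  [0→0.5]: (0.0+74.5)/2 × 0.5 = 18.625
  [0.5→1.5]: (74.5+170.1)/2 × 1 = 122.3
  [1.5→5.5]: (170.1+226.5)/2 × 4 = 793.2
  [5.5→7]: (226.5+203.3)/2 × 1.5 = 322.35
  [7→9]: (203.3+167.8)/2 × 2 = 371.1
  [9→11]: (167.8+134.8)/2 × 2 = 302.6
  Sum = 1930.175 ng/mL·h
Tail: C_last/k_e = 134.8/0.124 = 1087.097
AUC_0→∞ (oral tablet) = 1930.175 + 1087.097 = 3017.272 ng/mL·h
F = (AUC_ev/D_ev)/(AUC_iv/D_iv) = (3017.272/250)/(7660/100) = 12.069088/76.6 = 0.1576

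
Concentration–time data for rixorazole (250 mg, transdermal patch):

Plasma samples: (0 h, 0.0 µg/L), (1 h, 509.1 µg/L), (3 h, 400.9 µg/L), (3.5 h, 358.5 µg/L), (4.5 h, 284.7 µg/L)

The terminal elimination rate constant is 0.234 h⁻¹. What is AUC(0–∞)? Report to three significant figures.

Trapezoidal AUC_0→4.5:
  [0→1]: (0.0+509.1)/2 × 1 = 254.55
  [1→3]: (509.1+400.9)/2 × 2 = 910.0
  [3→3.5]: (400.9+358.5)/2 × 0.5 = 189.85
  [3.5→4.5]: (358.5+284.7)/2 × 1 = 321.6
  Sum = 1676.0 µg/L·h
Extrapolated tail: C_last / k_e = 284.7 / 0.234 = 1216.667
AUC_0→∞ = 1676.0 + 1216.667 = 2892.667 µg/L·h

AUC = 2890 µg/L·h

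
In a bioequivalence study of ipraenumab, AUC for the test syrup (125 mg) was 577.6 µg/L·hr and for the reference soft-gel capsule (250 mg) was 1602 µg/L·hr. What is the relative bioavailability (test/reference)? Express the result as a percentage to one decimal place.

F_rel = (AUC_test/D_test) / (AUC_ref/D_ref)
      = (577.6/125) / (1602/250)
      = 4.6208 / 6.408 = 0.7211 = 72.11%

F_rel = 72.1%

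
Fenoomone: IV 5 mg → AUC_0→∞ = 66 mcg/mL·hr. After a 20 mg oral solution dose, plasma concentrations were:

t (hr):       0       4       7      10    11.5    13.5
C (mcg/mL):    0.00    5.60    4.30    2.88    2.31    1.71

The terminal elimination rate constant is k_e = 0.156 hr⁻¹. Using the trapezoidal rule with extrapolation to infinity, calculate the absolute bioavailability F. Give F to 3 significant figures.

Trapezoidal AUC_0→13.5 (oral solution):
  [0→4]: (0.00+5.60)/2 × 4 = 11.2
  [4→7]: (5.60+4.30)/2 × 3 = 14.85
  [7→10]: (4.30+2.88)/2 × 3 = 10.77
  [10→11.5]: (2.88+2.31)/2 × 1.5 = 3.8925
  [11.5→13.5]: (2.31+1.71)/2 × 2 = 4.02
  Sum = 44.7325 mcg/mL·hr
Tail: C_last/k_e = 1.71/0.156 = 10.962
AUC_0→∞ (oral solution) = 44.7325 + 10.962 = 55.6945 mcg/mL·hr
F = (AUC_ev/D_ev)/(AUC_iv/D_iv) = (55.6945/20)/(66/5) = 2.784725/13.2 = 0.2110

F = 0.211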